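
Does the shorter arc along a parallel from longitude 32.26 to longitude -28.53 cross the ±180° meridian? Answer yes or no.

Signed shortest Δλ = ((-28.53 − 32.26 + 180) mod 360) − 180 = -60.79°.
Going west by 60.79° from +32.26° reaches -28.53° without touching 180°.

No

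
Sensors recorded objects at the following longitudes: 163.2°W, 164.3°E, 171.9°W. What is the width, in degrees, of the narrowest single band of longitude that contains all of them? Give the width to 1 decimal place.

32.5°

Sort the longitudes: -171.9°, -163.2°, +164.3°.
Eastward gaps between consecutive values (wrapping around): 8.7°, 327.5°, 23.8°.
Largest gap = 327.5° ⇒ minimal covering band is its complement: 360° − 327.5° = 32.5°.
Band runs from +164.3° eastward to -163.2°, crossing the antimeridian.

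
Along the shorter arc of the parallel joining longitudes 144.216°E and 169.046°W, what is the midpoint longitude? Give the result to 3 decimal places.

167.585°E

Signed shortest Δλ from +144.216° to -169.046° is +46.738°.
Midpoint longitude = +144.216° + (+46.738°)/2 = +144.216° + 23.369° = +167.585°.
(The naïve average (+144.216 + -169.046)/2 = -12.415° is on the wrong side of the globe.)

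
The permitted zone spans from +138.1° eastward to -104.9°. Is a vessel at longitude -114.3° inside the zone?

Band width going east from +138.1° to -104.9°: ((-104.9 − 138.1) mod 360) = 117.0°.
Offset of -114.3° east of the west edge: ((-114.3 − 138.1) mod 360) = 107.6°.
107.6° ≤ 117.0° ⇒ inside.

Yes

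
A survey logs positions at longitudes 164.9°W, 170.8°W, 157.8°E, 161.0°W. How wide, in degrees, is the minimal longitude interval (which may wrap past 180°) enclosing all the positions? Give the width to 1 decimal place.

41.2°

Sort the longitudes: -170.8°, -164.9°, -161.0°, +157.8°.
Eastward gaps between consecutive values (wrapping around): 5.9°, 3.9°, 318.8°, 31.4°.
Largest gap = 318.8° ⇒ minimal covering band is its complement: 360° − 318.8° = 41.2°.
Band runs from +157.8° eastward to -161.0°, crossing the antimeridian.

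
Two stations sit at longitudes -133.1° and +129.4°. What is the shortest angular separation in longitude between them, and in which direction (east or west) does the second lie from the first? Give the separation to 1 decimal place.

Raw difference: 129.4 − -133.1 = 262.5°.
Normalise into (−180°, 180°]: 262.5° − 360° = -97.5°.
Negative ⇒ the second point lies to the west; separation 97.5°.

97.5° west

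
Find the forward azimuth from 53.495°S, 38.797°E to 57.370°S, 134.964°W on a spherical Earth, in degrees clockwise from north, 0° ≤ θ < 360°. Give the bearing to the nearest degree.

184°

Δλ = -134.964 − 38.797 = -173.761°.
θ = atan2( sin Δλ · cos φ₂ , cos φ₁ · sin φ₂ − sin φ₁ · cos φ₂ · cos Δλ )
  = atan2(-0.05860, -0.93186) = -176.402° → normalised to [0°, 360°): 183.598°.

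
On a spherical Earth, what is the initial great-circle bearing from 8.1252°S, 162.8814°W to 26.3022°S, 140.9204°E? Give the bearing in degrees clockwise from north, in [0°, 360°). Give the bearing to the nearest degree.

244°

Δλ = 140.9204 − -162.8814 = 303.8018°; wrapped into (−180°, 180°]: -56.1982°.
θ = atan2( sin Δλ · cos φ₂ , cos φ₁ · sin φ₂ − sin φ₁ · cos φ₂ · cos Δλ )
  = atan2(-0.74494, -0.36817) = -116.300° → normalised to [0°, 360°): 243.700°.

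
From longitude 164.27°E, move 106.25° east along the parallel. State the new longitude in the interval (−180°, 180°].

89.48°W

Start at +164.27°; shift +106.25° → +270.52°.
+270.52° lies outside (−180°, 180°]; subtract 360° → -89.48°.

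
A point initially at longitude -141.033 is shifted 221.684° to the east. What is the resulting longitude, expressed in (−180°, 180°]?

Start at -141.033°; shift +221.684° → +80.651°.
+80.651° already lies in (−180°, 180°].

+80.651°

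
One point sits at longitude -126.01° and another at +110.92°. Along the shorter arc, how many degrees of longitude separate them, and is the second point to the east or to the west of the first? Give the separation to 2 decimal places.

Raw difference: 110.92 − -126.01 = 236.93°.
Normalise into (−180°, 180°]: 236.93° − 360° = -123.07°.
Negative ⇒ the second point lies to the west; separation 123.07°.

123.07° west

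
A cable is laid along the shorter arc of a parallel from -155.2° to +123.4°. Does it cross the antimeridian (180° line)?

Yes

Naïve |123.4 − -155.2| = 278.6° > 180°, so the shorter arc goes the other way round — across 180°.
Signed shortest Δλ = ((123.4 − -155.2 + 180) mod 360) − 180 = -81.4°.
Going west by 81.4° from -155.2° passes through 180° before reaching +123.4°.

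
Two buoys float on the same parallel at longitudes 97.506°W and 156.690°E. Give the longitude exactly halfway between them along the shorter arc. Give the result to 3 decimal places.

Signed shortest Δλ from -97.506° to +156.690° is -105.804°.
Midpoint longitude = -97.506° + (-105.804°)/2 = -97.506° − 52.902° = -150.408°.
(The naïve average (-97.506 + +156.690)/2 = 29.592° is on the wrong side of the globe.)

150.408°W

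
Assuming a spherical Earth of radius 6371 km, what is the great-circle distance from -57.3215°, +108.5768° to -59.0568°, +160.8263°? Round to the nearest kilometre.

Δλ = 160.8263 − 108.5768 = 52.2495°.
Δφ = -59.0568 − -57.3215 = -1.7353°.
a = sin²(Δφ/2) + cos φ₁ · cos φ₂ · sin²(Δλ/2) = 0.054057.
c = 2·atan2(√a, √(1−a)) = 0.46930 rad → d = 6371·c ≈ 2989.90 km.

2990 km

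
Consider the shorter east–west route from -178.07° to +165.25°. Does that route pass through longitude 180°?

Naïve |165.25 − -178.07| = 343.32° > 180°, so the shorter arc goes the other way round — across 180°.
Signed shortest Δλ = ((165.25 − -178.07 + 180) mod 360) − 180 = -16.68°.
Going west by 16.68° from -178.07° passes through 180° before reaching +165.25°.

Yes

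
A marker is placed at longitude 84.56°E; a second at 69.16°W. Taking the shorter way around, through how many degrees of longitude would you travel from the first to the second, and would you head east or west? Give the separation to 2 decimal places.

153.72° west

Raw difference: -69.16 − 84.56 = -153.72°.
Normalise into (−180°, 180°]: -153.72° stays -153.72°.
Negative ⇒ the second point lies to the west; separation 153.72°.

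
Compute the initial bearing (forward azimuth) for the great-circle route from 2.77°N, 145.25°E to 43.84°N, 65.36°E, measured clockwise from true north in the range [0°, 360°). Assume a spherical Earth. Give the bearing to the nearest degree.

314°

Δλ = 65.36 − 145.25 = -79.89°.
θ = atan2( sin Δλ · cos φ₂ , cos φ₁ · sin φ₂ − sin φ₁ · cos φ₂ · cos Δλ )
  = atan2(-0.71008, 0.68572) = -46.000° → normalised to [0°, 360°): 314.000°.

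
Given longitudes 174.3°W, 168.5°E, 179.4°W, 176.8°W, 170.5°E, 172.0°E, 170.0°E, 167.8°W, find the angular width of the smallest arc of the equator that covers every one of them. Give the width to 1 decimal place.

Sort the longitudes: -179.4°, -176.8°, -174.3°, -167.8°, +168.5°, +170.0°, +170.5°, +172.0°.
Eastward gaps between consecutive values (wrapping around): 2.6°, 2.5°, 6.5°, 336.3°, 1.5°, 0.5°, 1.5°, 8.6°.
Largest gap = 336.3° ⇒ minimal covering band is its complement: 360° − 336.3° = 23.7°.
Band runs from +168.5° eastward to -167.8°, crossing the antimeridian.

23.7°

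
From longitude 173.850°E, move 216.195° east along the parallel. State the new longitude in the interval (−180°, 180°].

30.045°E

Start at +173.850°; shift +216.195° → +390.045°.
+390.045° lies outside (−180°, 180°]; subtract 360° → +30.045°.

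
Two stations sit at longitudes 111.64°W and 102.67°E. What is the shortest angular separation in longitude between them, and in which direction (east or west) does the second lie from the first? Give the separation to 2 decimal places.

Raw difference: 102.67 − -111.64 = 214.31°.
Normalise into (−180°, 180°]: 214.31° − 360° = -145.69°.
Negative ⇒ the second point lies to the west; separation 145.69°.

145.69° west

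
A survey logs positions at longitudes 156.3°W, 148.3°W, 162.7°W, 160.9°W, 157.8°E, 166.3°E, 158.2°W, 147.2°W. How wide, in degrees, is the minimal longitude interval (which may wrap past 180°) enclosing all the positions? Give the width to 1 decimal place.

55.0°

Sort the longitudes: -162.7°, -160.9°, -158.2°, -156.3°, -148.3°, -147.2°, +157.8°, +166.3°.
Eastward gaps between consecutive values (wrapping around): 1.8°, 2.7°, 1.9°, 8.0°, 1.1°, 305.0°, 8.5°, 31.0°.
Largest gap = 305.0° ⇒ minimal covering band is its complement: 360° − 305.0° = 55.0°.
Band runs from +157.8° eastward to -147.2°, crossing the antimeridian.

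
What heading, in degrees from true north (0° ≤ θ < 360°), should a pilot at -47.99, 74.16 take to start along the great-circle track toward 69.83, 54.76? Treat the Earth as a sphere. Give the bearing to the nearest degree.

Δλ = 54.76 − 74.16 = -19.40°.
θ = atan2( sin Δλ · cos φ₂ , cos φ₁ · sin φ₂ − sin φ₁ · cos φ₂ · cos Δλ )
  = atan2(-0.11453, 0.86987) = -7.501° → normalised to [0°, 360°): 352.499°.

352°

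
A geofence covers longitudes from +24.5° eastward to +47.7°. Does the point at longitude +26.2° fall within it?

Band width going east from +24.5° to +47.7°: ((47.7 − 24.5) mod 360) = 23.2°.
Offset of +26.2° east of the west edge: ((26.2 − 24.5) mod 360) = 1.7°.
1.7° ≤ 23.2° ⇒ inside.

Yes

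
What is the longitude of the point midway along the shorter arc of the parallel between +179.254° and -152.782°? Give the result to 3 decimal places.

Signed shortest Δλ from +179.254° to -152.782° is +27.964°.
Midpoint longitude = +179.254° + (+27.964°)/2 = +179.254° + 13.982° = +193.236°.
Normalise into (−180°, 180°]: -166.764°.
(The naïve average (+179.254 + -152.782)/2 = 13.236° is on the wrong side of the globe.)

-166.764°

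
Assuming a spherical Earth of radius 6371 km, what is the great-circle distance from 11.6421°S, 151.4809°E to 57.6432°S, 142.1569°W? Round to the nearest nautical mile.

Δλ = -142.1569 − 151.4809 = -293.6378°; wrapped into (−180°, 180°]: 66.3622°.
Δφ = -57.6432 − -11.6421 = -46.0011°.
a = sin²(Δφ/2) + cos φ₁ · cos φ₂ · sin²(Δλ/2) = 0.309682.
c = 2·atan2(√a, √(1−a)) = 1.18031 rad → d = 6371·c ≈ 7519.77 km ≈ 4060.35 nmi.

4060 nmi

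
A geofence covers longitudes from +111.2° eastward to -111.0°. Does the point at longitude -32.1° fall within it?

Band width going east from +111.2° to -111.0°: ((-111.0 − 111.2) mod 360) = 137.8°.
Offset of -32.1° east of the west edge: ((-32.1 − 111.2) mod 360) = 216.7°.
216.7° > 137.8° ⇒ outside.

No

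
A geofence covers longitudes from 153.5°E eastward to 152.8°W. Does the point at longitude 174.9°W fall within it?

Band width going east from +153.5° to -152.8°: ((-152.8 − 153.5) mod 360) = 53.7°.
Offset of -174.9° east of the west edge: ((-174.9 − 153.5) mod 360) = 31.6°.
31.6° ≤ 53.7° ⇒ inside.

Yes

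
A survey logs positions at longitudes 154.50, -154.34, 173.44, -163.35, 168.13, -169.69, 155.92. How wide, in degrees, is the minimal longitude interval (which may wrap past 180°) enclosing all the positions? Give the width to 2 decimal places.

51.16°

Sort the longitudes: -169.69°, -163.35°, -154.34°, +154.50°, +155.92°, +168.13°, +173.44°.
Eastward gaps between consecutive values (wrapping around): 6.34°, 9.01°, 308.84°, 1.42°, 12.21°, 5.31°, 16.87°.
Largest gap = 308.84° ⇒ minimal covering band is its complement: 360° − 308.84° = 51.16°.
Band runs from +154.50° eastward to -154.34°, crossing the antimeridian.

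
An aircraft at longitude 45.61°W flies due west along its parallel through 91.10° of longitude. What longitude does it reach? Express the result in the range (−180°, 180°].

Start at -45.61°; shift −91.10° → -136.71°.
-136.71° already lies in (−180°, 180°].

136.71°W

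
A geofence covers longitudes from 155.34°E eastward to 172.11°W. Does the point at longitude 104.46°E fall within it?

Band width going east from +155.34° to -172.11°: ((-172.11 − 155.34) mod 360) = 32.55°.
Offset of +104.46° east of the west edge: ((104.46 − 155.34) mod 360) = 309.12°.
309.12° > 32.55° ⇒ outside.

No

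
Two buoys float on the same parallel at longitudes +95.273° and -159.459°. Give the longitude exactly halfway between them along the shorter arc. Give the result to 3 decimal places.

Signed shortest Δλ from +95.273° to -159.459° is +105.268°.
Midpoint longitude = +95.273° + (+105.268°)/2 = +95.273° + 52.634° = +147.907°.
(The naïve average (+95.273 + -159.459)/2 = -32.093° is on the wrong side of the globe.)

+147.907°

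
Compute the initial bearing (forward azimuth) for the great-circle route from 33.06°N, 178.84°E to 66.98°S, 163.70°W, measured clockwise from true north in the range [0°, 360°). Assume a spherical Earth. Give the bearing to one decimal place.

173.1°

Δλ = -163.70 − 178.84 = -342.54°; wrapped into (−180°, 180°]: 17.46°.
θ = atan2( sin Δλ · cos φ₂ , cos φ₁ · sin φ₂ − sin φ₁ · cos φ₂ · cos Δλ )
  = atan2(0.11733, -0.97486) = 173.137° → normalised to [0°, 360°): 173.137°.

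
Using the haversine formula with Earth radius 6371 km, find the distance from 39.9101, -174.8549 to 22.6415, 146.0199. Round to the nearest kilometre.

Δλ = 146.0199 − -174.8549 = 320.8748°; wrapped into (−180°, 180°]: -39.1252°.
Δφ = 22.6415 − 39.9101 = -17.2686°.
a = sin²(Δφ/2) + cos φ₁ · cos φ₂ · sin²(Δλ/2) = 0.101909.
c = 2·atan2(√a, √(1−a)) = 0.64984 rad → d = 6371·c ≈ 4140.11 km.

4140 km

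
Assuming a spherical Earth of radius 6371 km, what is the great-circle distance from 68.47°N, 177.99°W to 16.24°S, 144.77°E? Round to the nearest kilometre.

Δλ = 144.77 − -177.99 = 322.76°; wrapped into (−180°, 180°]: -37.24°.
Δφ = -16.24 − 68.47 = -84.71°.
a = sin²(Δφ/2) + cos φ₁ · cos φ₂ · sin²(Δλ/2) = 0.489822.
c = 2·atan2(√a, √(1−a)) = 1.55044 rad → d = 6371·c ≈ 9877.84 km.

9878 km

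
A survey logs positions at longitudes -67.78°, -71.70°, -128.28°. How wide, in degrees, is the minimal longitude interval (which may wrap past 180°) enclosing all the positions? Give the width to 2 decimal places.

Sort the longitudes: -128.28°, -71.70°, -67.78°.
Eastward gaps between consecutive values (wrapping around): 56.58°, 3.92°, 299.50°.
Largest gap = 299.50° ⇒ minimal covering band is its complement: 360° − 299.50° = 60.50°.
Band runs from -128.28° eastward to -67.78°.

60.50°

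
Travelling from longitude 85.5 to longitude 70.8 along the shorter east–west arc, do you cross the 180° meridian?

No

Signed shortest Δλ = ((70.8 − 85.5 + 180) mod 360) − 180 = -14.7°.
Going west by 14.7° from +85.5° reaches +70.8° without touching 180°.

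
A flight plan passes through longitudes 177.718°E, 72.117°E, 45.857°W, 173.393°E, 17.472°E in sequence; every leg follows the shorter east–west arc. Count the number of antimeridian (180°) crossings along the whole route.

1

Leg 1: +177.718° → +72.117°, shortest Δλ = -105.601° (west) — does not cross 180°.
Leg 2: +72.117° → -45.857°, shortest Δλ = -117.974° (west) — does not cross 180°.
Leg 3: -45.857° → +173.393°, shortest Δλ = -140.75° (west) — crosses 180°.
Leg 4: +173.393° → +17.472°, shortest Δλ = -155.921° (west) — does not cross 180°.
Total crossings: 1.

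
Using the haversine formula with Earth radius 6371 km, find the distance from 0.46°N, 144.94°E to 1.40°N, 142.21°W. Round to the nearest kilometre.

8100 km

Δλ = -142.21 − 144.94 = -287.15°; wrapped into (−180°, 180°]: 72.85°.
Δφ = 1.40 − 0.46 = 0.94°.
a = sin²(Δφ/2) + cos φ₁ · cos φ₂ · sin²(Δλ/2) = 0.352514.
c = 2·atan2(√a, √(1−a)) = 1.27137 rad → d = 6371·c ≈ 8099.89 km.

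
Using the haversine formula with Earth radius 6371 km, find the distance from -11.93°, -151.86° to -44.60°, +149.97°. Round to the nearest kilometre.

Δλ = 149.97 − -151.86 = 301.83°; wrapped into (−180°, 180°]: -58.17°.
Δφ = -44.60 − -11.93 = -32.67°.
a = sin²(Δφ/2) + cos φ₁ · cos φ₂ · sin²(Δλ/2) = 0.243721.
c = 2·atan2(√a, √(1−a)) = 1.03263 rad → d = 6371·c ≈ 6578.91 km.

6579 km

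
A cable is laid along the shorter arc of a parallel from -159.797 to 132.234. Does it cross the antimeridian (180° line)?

Naïve |132.234 − -159.797| = 292.031° > 180°, so the shorter arc goes the other way round — across 180°.
Signed shortest Δλ = ((132.234 − -159.797 + 180) mod 360) − 180 = -67.969°.
Going west by 67.969° from -159.797° passes through 180° before reaching +132.234°.

Yes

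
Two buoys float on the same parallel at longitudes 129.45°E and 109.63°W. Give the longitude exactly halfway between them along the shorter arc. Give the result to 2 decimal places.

Signed shortest Δλ from +129.45° to -109.63° is +120.92°.
Midpoint longitude = +129.45° + (+120.92°)/2 = +129.45° + 60.46° = +189.91°.
Normalise into (−180°, 180°]: -170.09°.
(The naïve average (+129.45 + -109.63)/2 = 9.91° is on the wrong side of the globe.)

170.09°W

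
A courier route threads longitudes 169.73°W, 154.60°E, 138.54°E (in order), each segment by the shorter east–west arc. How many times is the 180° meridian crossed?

Leg 1: -169.73° → +154.60°, shortest Δλ = -35.67° (west) — crosses 180°.
Leg 2: +154.60° → +138.54°, shortest Δλ = -16.06° (west) — does not cross 180°.
Total crossings: 1.

1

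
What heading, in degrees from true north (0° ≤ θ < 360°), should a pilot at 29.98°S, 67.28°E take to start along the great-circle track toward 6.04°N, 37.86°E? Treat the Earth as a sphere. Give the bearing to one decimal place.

Δλ = 37.86 − 67.28 = -29.42°.
θ = atan2( sin Δλ · cos φ₂ , cos φ₁ · sin φ₂ − sin φ₁ · cos φ₂ · cos Δλ )
  = atan2(-0.48848, 0.52399) = -42.992° → normalised to [0°, 360°): 317.008°.

317.0°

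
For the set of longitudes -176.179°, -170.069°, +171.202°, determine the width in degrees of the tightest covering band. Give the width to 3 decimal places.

Sort the longitudes: -176.179°, -170.069°, +171.202°.
Eastward gaps between consecutive values (wrapping around): 6.110°, 341.271°, 12.619°.
Largest gap = 341.271° ⇒ minimal covering band is its complement: 360° − 341.271° = 18.729°.
Band runs from +171.202° eastward to -170.069°, crossing the antimeridian.

18.729°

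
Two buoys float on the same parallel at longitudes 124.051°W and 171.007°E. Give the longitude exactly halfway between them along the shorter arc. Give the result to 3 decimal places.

156.522°W

Signed shortest Δλ from -124.051° to +171.007° is -64.942°.
Midpoint longitude = -124.051° + (-64.942°)/2 = -124.051° − 32.471° = -156.522°.
(The naïve average (-124.051 + +171.007)/2 = 23.478° is on the wrong side of the globe.)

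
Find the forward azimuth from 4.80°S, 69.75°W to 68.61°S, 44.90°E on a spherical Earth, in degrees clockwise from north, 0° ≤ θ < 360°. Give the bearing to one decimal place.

Δλ = 44.90 − -69.75 = 114.65°.
θ = atan2( sin Δλ · cos φ₂ , cos φ₁ · sin φ₂ − sin φ₁ · cos φ₂ · cos Δλ )
  = atan2(0.33148, -0.94058) = 160.587° → normalised to [0°, 360°): 160.587°.

160.6°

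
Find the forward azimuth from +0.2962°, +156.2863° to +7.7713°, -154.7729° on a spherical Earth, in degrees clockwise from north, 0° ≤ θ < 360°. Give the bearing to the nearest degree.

80°

Δλ = -154.7729 − 156.2863 = -311.0592°; wrapped into (−180°, 180°]: 48.9408°.
θ = atan2( sin Δλ · cos φ₂ , cos φ₁ · sin φ₂ − sin φ₁ · cos φ₂ · cos Δλ )
  = atan2(0.74711, 0.13185) = 79.991° → normalised to [0°, 360°): 79.991°.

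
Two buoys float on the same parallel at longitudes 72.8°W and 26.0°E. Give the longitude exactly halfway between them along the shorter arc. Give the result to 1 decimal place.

23.4°W

Signed shortest Δλ from -72.8° to +26.0° is +98.8°.
Midpoint longitude = -72.8° + (+98.8°)/2 = -72.8° + 49.4° = -23.4°.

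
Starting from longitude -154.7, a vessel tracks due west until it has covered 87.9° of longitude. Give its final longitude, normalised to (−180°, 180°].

Start at -154.7°; shift −87.9° → -242.6°.
-242.6° lies outside (−180°, 180°]; add 360° → +117.4°.

+117.4°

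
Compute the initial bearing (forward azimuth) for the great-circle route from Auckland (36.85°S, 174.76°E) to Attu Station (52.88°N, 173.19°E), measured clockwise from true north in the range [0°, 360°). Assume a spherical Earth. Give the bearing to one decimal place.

Δλ = 173.19 − 174.76 = -1.57°.
θ = atan2( sin Δλ · cos φ₂ , cos φ₁ · sin φ₂ − sin φ₁ · cos φ₂ · cos Δλ )
  = atan2(-0.01653, 0.99985) = -0.947° → normalised to [0°, 360°): 359.053°.

359.1°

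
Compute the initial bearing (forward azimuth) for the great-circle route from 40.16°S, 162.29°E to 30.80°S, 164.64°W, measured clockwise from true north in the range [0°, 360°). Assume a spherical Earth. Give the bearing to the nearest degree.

Δλ = -164.64 − 162.29 = -326.93°; wrapped into (−180°, 180°]: 33.07°.
θ = atan2( sin Δλ · cos φ₂ , cos φ₁ · sin φ₂ − sin φ₁ · cos φ₂ · cos Δλ )
  = atan2(0.46870, 0.07290) = 81.160° → normalised to [0°, 360°): 81.160°.

81°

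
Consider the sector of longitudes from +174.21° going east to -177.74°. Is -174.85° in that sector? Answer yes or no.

Band width going east from +174.21° to -177.74°: ((-177.74 − 174.21) mod 360) = 8.05°.
Offset of -174.85° east of the west edge: ((-174.85 − 174.21) mod 360) = 10.94°.
10.94° > 8.05° ⇒ outside.

No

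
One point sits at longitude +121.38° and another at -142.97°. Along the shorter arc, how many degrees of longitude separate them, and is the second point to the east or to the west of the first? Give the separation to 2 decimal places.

Raw difference: -142.97 − 121.38 = -264.35°.
Normalise into (−180°, 180°]: -264.35° + 360° = 95.65°.
Positive ⇒ the second point lies to the east; separation 95.65°.

95.65° east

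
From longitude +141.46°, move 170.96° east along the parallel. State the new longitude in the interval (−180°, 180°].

-47.58°

Start at +141.46°; shift +170.96° → +312.42°.
+312.42° lies outside (−180°, 180°]; subtract 360° → -47.58°.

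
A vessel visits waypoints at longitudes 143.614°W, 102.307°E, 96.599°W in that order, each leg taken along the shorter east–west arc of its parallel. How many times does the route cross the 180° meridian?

2

Leg 1: -143.614° → +102.307°, shortest Δλ = -114.079° (west) — crosses 180°.
Leg 2: +102.307° → -96.599°, shortest Δλ = 161.094° (east) — crosses 180°.
Total crossings: 2.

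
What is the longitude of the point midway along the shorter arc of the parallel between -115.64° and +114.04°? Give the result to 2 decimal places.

Signed shortest Δλ from -115.64° to +114.04° is -130.32°.
Midpoint longitude = -115.64° + (-130.32°)/2 = -115.64° − 65.16° = -180.80°.
Normalise into (−180°, 180°]: +179.20°.
(The naïve average (-115.64 + +114.04)/2 = -0.8° is on the wrong side of the globe.)

+179.20°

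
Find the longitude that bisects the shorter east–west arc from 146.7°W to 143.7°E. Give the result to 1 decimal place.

Signed shortest Δλ from -146.7° to +143.7° is -69.6°.
Midpoint longitude = -146.7° + (-69.6°)/2 = -146.7° − 34.8° = -181.5°.
Normalise into (−180°, 180°]: +178.5°.
(The naïve average (-146.7 + +143.7)/2 = -1.5° is on the wrong side of the globe.)

178.5°E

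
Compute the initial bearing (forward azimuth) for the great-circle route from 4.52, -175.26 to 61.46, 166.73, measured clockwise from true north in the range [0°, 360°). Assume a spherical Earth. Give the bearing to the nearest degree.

350°

Δλ = 166.73 − -175.26 = 341.99°; wrapped into (−180°, 180°]: -18.01°.
θ = atan2( sin Δλ · cos φ₂ , cos φ₁ · sin φ₂ − sin φ₁ · cos φ₂ · cos Δλ )
  = atan2(-0.14772, 0.83994) = -9.974° → normalised to [0°, 360°): 350.026°.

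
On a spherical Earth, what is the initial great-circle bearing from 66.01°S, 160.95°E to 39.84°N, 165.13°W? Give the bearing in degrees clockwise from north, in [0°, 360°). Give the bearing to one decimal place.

27.0°

Δλ = -165.13 − 160.95 = -326.08°; wrapped into (−180°, 180°]: 33.92°.
θ = atan2( sin Δλ · cos φ₂ , cos φ₁ · sin φ₂ − sin φ₁ · cos φ₂ · cos Δλ )
  = atan2(0.42848, 0.84260) = 26.954° → normalised to [0°, 360°): 26.954°.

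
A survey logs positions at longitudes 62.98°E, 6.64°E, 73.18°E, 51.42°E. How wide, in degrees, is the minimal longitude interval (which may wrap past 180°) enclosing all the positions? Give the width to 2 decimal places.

Sort the longitudes: +6.64°, +51.42°, +62.98°, +73.18°.
Eastward gaps between consecutive values (wrapping around): 44.78°, 11.56°, 10.20°, 293.46°.
Largest gap = 293.46° ⇒ minimal covering band is its complement: 360° − 293.46° = 66.54°.
Band runs from +6.64° eastward to +73.18°.

66.54°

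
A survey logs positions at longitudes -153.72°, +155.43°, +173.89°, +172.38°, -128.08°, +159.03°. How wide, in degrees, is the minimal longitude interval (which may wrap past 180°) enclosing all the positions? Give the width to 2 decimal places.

76.49°

Sort the longitudes: -153.72°, -128.08°, +155.43°, +159.03°, +172.38°, +173.89°.
Eastward gaps between consecutive values (wrapping around): 25.64°, 283.51°, 3.60°, 13.35°, 1.51°, 32.39°.
Largest gap = 283.51° ⇒ minimal covering band is its complement: 360° − 283.51° = 76.49°.
Band runs from +155.43° eastward to -128.08°, crossing the antimeridian.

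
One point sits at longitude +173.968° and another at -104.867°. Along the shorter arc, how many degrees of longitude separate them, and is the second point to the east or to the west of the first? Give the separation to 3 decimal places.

81.165° east

Raw difference: -104.867 − 173.968 = -278.835°.
Normalise into (−180°, 180°]: -278.835° + 360° = 81.165°.
Positive ⇒ the second point lies to the east; separation 81.165°.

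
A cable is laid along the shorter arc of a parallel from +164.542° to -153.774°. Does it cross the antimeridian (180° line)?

Naïve |-153.774 − 164.542| = 318.316° > 180°, so the shorter arc goes the other way round — across 180°.
Signed shortest Δλ = ((-153.774 − 164.542 + 180) mod 360) − 180 = 41.684°.
Going east by 41.684° from +164.542° passes through 180° before reaching -153.774°.

Yes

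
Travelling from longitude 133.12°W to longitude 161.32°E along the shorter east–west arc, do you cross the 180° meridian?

Yes

Naïve |161.32 − -133.12| = 294.44° > 180°, so the shorter arc goes the other way round — across 180°.
Signed shortest Δλ = ((161.32 − -133.12 + 180) mod 360) − 180 = -65.56°.
Going west by 65.56° from -133.12° passes through 180° before reaching +161.32°.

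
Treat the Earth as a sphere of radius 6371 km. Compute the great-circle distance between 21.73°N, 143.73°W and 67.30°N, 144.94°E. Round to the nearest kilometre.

6989 km

Δλ = 144.94 − -143.73 = 288.67°; wrapped into (−180°, 180°]: -71.33°.
Δφ = 67.30 − 21.73 = 45.57°.
a = sin²(Δφ/2) + cos φ₁ · cos φ₂ · sin²(Δλ/2) = 0.271845.
c = 2·atan2(√a, √(1−a)) = 1.09695 rad → d = 6371·c ≈ 6988.68 km.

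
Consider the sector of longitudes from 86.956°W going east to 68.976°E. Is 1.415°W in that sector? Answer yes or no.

Yes

Band width going east from -86.956° to +68.976°: ((68.976 − -86.956) mod 360) = 155.932°.
Offset of -1.415° east of the west edge: ((-1.415 − -86.956) mod 360) = 85.541°.
85.541° ≤ 155.932° ⇒ inside.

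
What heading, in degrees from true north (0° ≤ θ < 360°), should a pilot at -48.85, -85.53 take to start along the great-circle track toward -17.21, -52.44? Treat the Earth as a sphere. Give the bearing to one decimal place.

52.0°

Δλ = -52.44 − -85.53 = 33.09°.
θ = atan2( sin Δλ · cos φ₂ , cos φ₁ · sin φ₂ − sin φ₁ · cos φ₂ · cos Δλ )
  = atan2(0.52151, 0.40792) = 51.968° → normalised to [0°, 360°): 51.968°.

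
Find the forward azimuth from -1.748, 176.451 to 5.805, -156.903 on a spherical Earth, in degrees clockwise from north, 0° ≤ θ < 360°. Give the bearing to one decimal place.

74.0°

Δλ = -156.903 − 176.451 = -333.354°; wrapped into (−180°, 180°]: 26.646°.
θ = atan2( sin Δλ · cos φ₂ , cos φ₁ · sin φ₂ − sin φ₁ · cos φ₂ · cos Δλ )
  = atan2(0.44618, 0.12822) = 73.967° → normalised to [0°, 360°): 73.967°.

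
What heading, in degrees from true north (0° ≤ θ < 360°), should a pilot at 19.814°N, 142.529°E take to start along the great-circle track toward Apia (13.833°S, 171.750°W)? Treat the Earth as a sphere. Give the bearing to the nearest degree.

123°

Δλ = -171.750 − 142.529 = -314.279°; wrapped into (−180°, 180°]: 45.721°.
θ = atan2( sin Δλ · cos φ₂ , cos φ₁ · sin φ₂ − sin φ₁ · cos φ₂ · cos Δλ )
  = atan2(0.69518, -0.45473) = 123.189° → normalised to [0°, 360°): 123.189°.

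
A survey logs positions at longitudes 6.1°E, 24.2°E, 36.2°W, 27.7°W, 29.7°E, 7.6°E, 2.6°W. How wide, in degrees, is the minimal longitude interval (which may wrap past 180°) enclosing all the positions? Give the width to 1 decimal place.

65.9°

Sort the longitudes: -36.2°, -27.7°, -2.6°, +6.1°, +7.6°, +24.2°, +29.7°.
Eastward gaps between consecutive values (wrapping around): 8.5°, 25.1°, 8.7°, 1.5°, 16.6°, 5.5°, 294.1°.
Largest gap = 294.1° ⇒ minimal covering band is its complement: 360° − 294.1° = 65.9°.
Band runs from -36.2° eastward to +29.7°.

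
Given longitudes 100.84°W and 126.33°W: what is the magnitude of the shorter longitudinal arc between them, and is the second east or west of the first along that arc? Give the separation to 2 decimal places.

Raw difference: -126.33 − -100.84 = -25.49°.
Normalise into (−180°, 180°]: -25.49° stays -25.49°.
Negative ⇒ the second point lies to the west; separation 25.49°.

25.49° west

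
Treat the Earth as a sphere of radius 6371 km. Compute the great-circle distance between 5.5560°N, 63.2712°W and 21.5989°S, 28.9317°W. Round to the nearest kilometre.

4808 km

Δλ = -28.9317 − -63.2712 = 34.3395°.
Δφ = -21.5989 − 5.5560 = -27.1549°.
a = sin²(Δφ/2) + cos φ₁ · cos φ₂ · sin²(Δλ/2) = 0.135758.
c = 2·atan2(√a, √(1−a)) = 0.75469 rad → d = 6371·c ≈ 4808.12 km.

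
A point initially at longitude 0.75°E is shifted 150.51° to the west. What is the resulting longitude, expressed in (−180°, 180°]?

Start at +0.75°; shift −150.51° → -149.76°.
-149.76° already lies in (−180°, 180°].

149.76°W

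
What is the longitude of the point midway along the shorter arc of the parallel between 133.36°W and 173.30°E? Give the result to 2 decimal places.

160.03°W

Signed shortest Δλ from -133.36° to +173.30° is -53.34°.
Midpoint longitude = -133.36° + (-53.34°)/2 = -133.36° − 26.67° = -160.03°.
(The naïve average (-133.36 + +173.30)/2 = 19.97° is on the wrong side of the globe.)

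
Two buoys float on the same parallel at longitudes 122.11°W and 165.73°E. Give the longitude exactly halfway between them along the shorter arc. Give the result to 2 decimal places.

Signed shortest Δλ from -122.11° to +165.73° is -72.16°.
Midpoint longitude = -122.11° + (-72.16°)/2 = -122.11° − 36.08° = -158.19°.
(The naïve average (-122.11 + +165.73)/2 = 21.81° is on the wrong side of the globe.)

158.19°W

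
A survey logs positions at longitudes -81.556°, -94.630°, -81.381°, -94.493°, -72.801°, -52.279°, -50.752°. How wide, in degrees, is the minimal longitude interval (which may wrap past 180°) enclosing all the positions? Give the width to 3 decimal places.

Sort the longitudes: -94.630°, -94.493°, -81.556°, -81.381°, -72.801°, -52.279°, -50.752°.
Eastward gaps between consecutive values (wrapping around): 0.137°, 12.937°, 0.175°, 8.580°, 20.522°, 1.527°, 316.122°.
Largest gap = 316.122° ⇒ minimal covering band is its complement: 360° − 316.122° = 43.878°.
Band runs from -94.630° eastward to -50.752°.

43.878°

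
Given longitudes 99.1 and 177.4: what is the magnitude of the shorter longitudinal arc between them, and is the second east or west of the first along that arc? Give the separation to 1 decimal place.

Raw difference: 177.4 − 99.1 = 78.3°.
Normalise into (−180°, 180°]: 78.3° stays 78.3°.
Positive ⇒ the second point lies to the east; separation 78.3°.

78.3° east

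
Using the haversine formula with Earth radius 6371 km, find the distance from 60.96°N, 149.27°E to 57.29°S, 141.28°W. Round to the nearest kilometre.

Δλ = -141.28 − 149.27 = -290.55°; wrapped into (−180°, 180°]: 69.45°.
Δφ = -57.29 − 60.96 = -118.25°.
a = sin²(Δφ/2) + cos φ₁ · cos φ₂ · sin²(Δλ/2) = 0.821778.
c = 2·atan2(√a, √(1−a)) = 2.26993 rad → d = 6371·c ≈ 14461.73 km.

14462 km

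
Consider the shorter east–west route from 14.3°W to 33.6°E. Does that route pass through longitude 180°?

Signed shortest Δλ = ((33.6 − -14.3 + 180) mod 360) − 180 = 47.9°.
Going east by 47.9° from -14.3° reaches +33.6° without touching 180°.

No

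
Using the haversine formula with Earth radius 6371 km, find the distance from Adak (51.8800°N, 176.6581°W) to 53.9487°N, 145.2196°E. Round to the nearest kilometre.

Δλ = 145.2196 − -176.6581 = 321.8777°; wrapped into (−180°, 180°]: -38.1223°.
Δφ = 53.9487 − 51.8800 = 2.0687°.
a = sin²(Δφ/2) + cos φ₁ · cos φ₂ · sin²(Δλ/2) = 0.039072.
c = 2·atan2(√a, √(1−a)) = 0.39795 rad → d = 6371·c ≈ 2535.36 km.

2535 km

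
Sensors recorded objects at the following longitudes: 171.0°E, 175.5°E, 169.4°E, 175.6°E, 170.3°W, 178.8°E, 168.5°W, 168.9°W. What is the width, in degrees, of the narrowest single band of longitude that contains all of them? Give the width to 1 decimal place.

22.1°

Sort the longitudes: -170.3°, -168.9°, -168.5°, +169.4°, +171.0°, +175.5°, +175.6°, +178.8°.
Eastward gaps between consecutive values (wrapping around): 1.4°, 0.4°, 337.9°, 1.6°, 4.5°, 0.1°, 3.2°, 10.9°.
Largest gap = 337.9° ⇒ minimal covering band is its complement: 360° − 337.9° = 22.1°.
Band runs from +169.4° eastward to -168.5°, crossing the antimeridian.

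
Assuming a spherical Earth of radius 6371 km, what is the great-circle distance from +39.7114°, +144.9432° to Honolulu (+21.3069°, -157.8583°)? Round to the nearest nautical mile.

Δλ = -157.8583 − 144.9432 = -302.8015°; wrapped into (−180°, 180°]: 57.1985°.
Δφ = 21.3069 − 39.7114 = -18.4045°.
a = sin²(Δφ/2) + cos φ₁ · cos φ₂ · sin²(Δλ/2) = 0.189793.
c = 2·atan2(√a, √(1−a)) = 0.90153 rad → d = 6371·c ≈ 5743.63 km ≈ 3101.31 nmi.

3101 nmi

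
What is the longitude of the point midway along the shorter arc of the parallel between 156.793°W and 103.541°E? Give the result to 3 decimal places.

Signed shortest Δλ from -156.793° to +103.541° is -99.666°.
Midpoint longitude = -156.793° + (-99.666°)/2 = -156.793° − 49.833° = -206.626°.
Normalise into (−180°, 180°]: +153.374°.
(The naïve average (-156.793 + +103.541)/2 = -26.626° is on the wrong side of the globe.)

153.374°E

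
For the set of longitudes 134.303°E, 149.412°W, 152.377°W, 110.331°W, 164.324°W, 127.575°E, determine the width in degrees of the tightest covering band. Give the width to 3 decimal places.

Sort the longitudes: -164.324°, -152.377°, -149.412°, -110.331°, +127.575°, +134.303°.
Eastward gaps between consecutive values (wrapping around): 11.947°, 2.965°, 39.081°, 237.906°, 6.728°, 61.373°.
Largest gap = 237.906° ⇒ minimal covering band is its complement: 360° − 237.906° = 122.094°.
Band runs from +127.575° eastward to -110.331°, crossing the antimeridian.

122.094°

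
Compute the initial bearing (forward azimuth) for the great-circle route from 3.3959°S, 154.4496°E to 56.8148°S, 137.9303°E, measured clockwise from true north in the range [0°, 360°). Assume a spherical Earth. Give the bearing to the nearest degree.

Δλ = 137.9303 − 154.4496 = -16.5193°.
θ = atan2( sin Δλ · cos φ₂ , cos φ₁ · sin φ₂ − sin φ₁ · cos φ₂ · cos Δλ )
  = atan2(-0.15563, -0.80435) = -169.049° → normalised to [0°, 360°): 190.951°.

191°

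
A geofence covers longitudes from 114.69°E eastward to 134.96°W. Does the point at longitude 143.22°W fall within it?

Band width going east from +114.69° to -134.96°: ((-134.96 − 114.69) mod 360) = 110.35°.
Offset of -143.22° east of the west edge: ((-143.22 − 114.69) mod 360) = 102.09°.
102.09° ≤ 110.35° ⇒ inside.

Yes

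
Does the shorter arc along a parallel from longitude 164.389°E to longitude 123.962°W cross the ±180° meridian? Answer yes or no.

Yes

Naïve |-123.962 − 164.389| = 288.351° > 180°, so the shorter arc goes the other way round — across 180°.
Signed shortest Δλ = ((-123.962 − 164.389 + 180) mod 360) − 180 = 71.649°.
Going east by 71.649° from +164.389° passes through 180° before reaching -123.962°.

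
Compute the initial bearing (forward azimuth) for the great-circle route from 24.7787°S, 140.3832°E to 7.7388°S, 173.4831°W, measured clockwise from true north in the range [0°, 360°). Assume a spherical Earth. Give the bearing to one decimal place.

Δλ = -173.4831 − 140.3832 = -313.8663°; wrapped into (−180°, 180°]: 46.1337°.
θ = atan2( sin Δλ · cos φ₂ , cos φ₁ · sin φ₂ − sin φ₁ · cos φ₂ · cos Δλ )
  = atan2(0.71439, 0.16553) = 76.954° → normalised to [0°, 360°): 76.954°.

77.0°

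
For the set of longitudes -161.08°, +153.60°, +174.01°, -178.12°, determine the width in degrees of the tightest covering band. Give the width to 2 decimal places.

45.32°

Sort the longitudes: -178.12°, -161.08°, +153.60°, +174.01°.
Eastward gaps between consecutive values (wrapping around): 17.04°, 314.68°, 20.41°, 7.87°.
Largest gap = 314.68° ⇒ minimal covering band is its complement: 360° − 314.68° = 45.32°.
Band runs from +153.60° eastward to -161.08°, crossing the antimeridian.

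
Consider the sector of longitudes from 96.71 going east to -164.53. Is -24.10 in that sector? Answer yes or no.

No

Band width going east from +96.71° to -164.53°: ((-164.53 − 96.71) mod 360) = 98.76°.
Offset of -24.10° east of the west edge: ((-24.10 − 96.71) mod 360) = 239.19°.
239.19° > 98.76° ⇒ outside.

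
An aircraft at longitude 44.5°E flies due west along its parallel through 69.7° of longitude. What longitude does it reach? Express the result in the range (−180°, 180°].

Start at +44.5°; shift −69.7° → -25.2°.
-25.2° already lies in (−180°, 180°].

25.2°W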